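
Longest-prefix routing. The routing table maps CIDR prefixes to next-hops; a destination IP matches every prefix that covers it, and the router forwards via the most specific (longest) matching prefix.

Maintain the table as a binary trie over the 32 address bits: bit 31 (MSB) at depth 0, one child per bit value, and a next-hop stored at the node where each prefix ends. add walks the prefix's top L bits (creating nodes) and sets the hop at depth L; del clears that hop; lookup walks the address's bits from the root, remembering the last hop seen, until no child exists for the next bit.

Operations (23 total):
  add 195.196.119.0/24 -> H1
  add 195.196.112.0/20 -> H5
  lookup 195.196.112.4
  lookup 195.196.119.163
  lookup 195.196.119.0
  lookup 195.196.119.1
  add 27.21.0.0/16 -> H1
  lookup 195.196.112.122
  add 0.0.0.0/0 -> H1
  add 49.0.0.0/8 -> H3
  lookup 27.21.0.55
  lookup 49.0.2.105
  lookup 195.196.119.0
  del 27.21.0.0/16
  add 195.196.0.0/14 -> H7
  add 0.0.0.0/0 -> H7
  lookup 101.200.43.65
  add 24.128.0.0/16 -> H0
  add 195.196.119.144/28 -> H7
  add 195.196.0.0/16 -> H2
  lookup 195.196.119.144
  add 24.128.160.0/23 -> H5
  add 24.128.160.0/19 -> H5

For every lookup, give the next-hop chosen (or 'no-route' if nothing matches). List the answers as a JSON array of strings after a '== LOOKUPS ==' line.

Trace:
  + 195.196.119.0/24 (H1) depth=24
  + 195.196.112.0/20 (H5) depth=20
  Q 195.196.112.4: descend 110000111100010001110 ; hops seen [H5] ; pick H5
  Q 195.196.119.163: descend 110000111100010001110111 ; hops seen [H5,H1] ; pick H1
  Q 195.196.119.0: descend 110000111100010001110111 ; hops seen [H5,H1] ; pick H1
  Q 195.196.119.1: descend 110000111100010001110111 ; hops seen [H5,H1] ; pick H1
  + 27.21.0.0/16 (H1) depth=16
  Q 195.196.112.122: descend 110000111100010001110 ; hops seen [H5] ; pick H5
  + 0.0.0.0/0 (H1) depth=0
  + 49.0.0.0/8 (H3) depth=8
  Q 27.21.0.55: descend 0001101100010101 ; hops seen [H1,H1] ; pick H1
  Q 49.0.2.105: descend 00110001 ; hops seen [H1,H3] ; pick H3
  Q 195.196.119.0: descend 110000111100010001110111 ; hops seen [H1,H5,H1] ; pick H1
  del 27.21.0.0/16 (clear depth 16)
  + 195.196.0.0/14 (H7) depth=14
  + 0.0.0.0/0 (H7) depth=0
  Q 101.200.43.65: descend 0 ; hops seen [H7] ; pick H7
  + 24.128.0.0/16 (H0) depth=16
  + 195.196.119.144/28 (H7) depth=28
  + 195.196.0.0/16 (H2) depth=16
  Q 195.196.119.144: descend 1100001111000100011101111001 ; hops seen [H7,H7,H2,H5,H1,H7] ; pick H7
  + 24.128.160.0/23 (H5) depth=23
  + 24.128.160.0/19 (H5) depth=19

== LOOKUPS ==
["H5","H1","H1","H1","H5","H1","H3","H1","H7","H7"]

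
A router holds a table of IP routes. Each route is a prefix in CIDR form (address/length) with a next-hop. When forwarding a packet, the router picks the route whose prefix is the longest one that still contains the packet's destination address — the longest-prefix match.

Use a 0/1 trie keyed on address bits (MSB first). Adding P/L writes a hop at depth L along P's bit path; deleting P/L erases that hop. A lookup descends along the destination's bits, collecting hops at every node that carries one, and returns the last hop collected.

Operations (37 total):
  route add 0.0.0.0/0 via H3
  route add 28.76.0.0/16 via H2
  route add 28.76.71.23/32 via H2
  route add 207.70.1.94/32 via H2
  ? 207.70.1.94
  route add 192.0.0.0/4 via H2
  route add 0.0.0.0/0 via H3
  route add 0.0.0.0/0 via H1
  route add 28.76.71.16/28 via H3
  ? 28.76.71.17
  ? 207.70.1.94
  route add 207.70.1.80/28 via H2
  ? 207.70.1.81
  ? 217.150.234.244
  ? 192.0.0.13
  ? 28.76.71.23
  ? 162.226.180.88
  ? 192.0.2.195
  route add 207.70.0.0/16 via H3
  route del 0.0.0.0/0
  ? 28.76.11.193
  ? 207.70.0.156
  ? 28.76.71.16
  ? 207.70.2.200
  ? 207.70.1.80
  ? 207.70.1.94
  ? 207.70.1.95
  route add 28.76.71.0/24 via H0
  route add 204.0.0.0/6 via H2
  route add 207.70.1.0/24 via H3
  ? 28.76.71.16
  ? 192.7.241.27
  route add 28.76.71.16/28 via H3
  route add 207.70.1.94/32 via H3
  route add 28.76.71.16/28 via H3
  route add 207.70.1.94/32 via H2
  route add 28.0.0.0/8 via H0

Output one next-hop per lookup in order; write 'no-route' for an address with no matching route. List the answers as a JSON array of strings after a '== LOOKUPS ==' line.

Process each operation:
  add 0.0.0.0/0 -> H3 at depth 0
  add 28.76.0.0/16 -> H2 at depth 16
  add 28.76.71.23/32 -> H2 at depth 32
  add 207.70.1.94/32 -> H2 at depth 32
  ? 207.70.1.94  path d0:H3→d1:-→d2:-→d3:-→d4:-→d5:-→d6:-→d7:-→d8:-→d9:-→d10:-→d11:-→d12:-→d13:-→d14:-→d15:-→d16:-→d17:-→d18:-→d19:-→d20:-→d21:-→d22:-→d23:-→d24:-→d25:-→d26:-→d27:-→d28:-→d29:-→d30:-→d31:-→d32:H2  best=H2
  add 192.0.0.0/4 -> H2 at depth 4
  add 0.0.0.0/0 -> H3 at depth 0
  add 0.0.0.0/0 -> H1 at depth 0
  add 28.76.71.16/28 -> H3 at depth 28
  ? 28.76.71.17  path d0:H1→d1:-→d2:-→d3:-→d4:-→d5:-→d6:-→d7:-→d8:-→d9:-→d10:-→d11:-→d12:-→d13:-→d14:-→d15:-→d16:H2→d17:-→d18:-→d19:-→d20:-→d21:-→d22:-→d23:-→d24:-→d25:-→d26:-→d27:-→d28:H3→d29:-  best=H3
  ? 207.70.1.94  path d0:H1→d1:-→d2:-→d3:-→d4:H2→d5:-→d6:-→d7:-→d8:-→d9:-→d10:-→d11:-→d12:-→d13:-→d14:-→d15:-→d16:-→d17:-→d18:-→d19:-→d20:-→d21:-→d22:-→d23:-→d24:-→d25:-→d26:-→d27:-→d28:-→d29:-→d30:-→d31:-→d32:H2  best=H2
  add 207.70.1.80/28 -> H2 at depth 28
  ? 207.70.1.81  path d0:H1→d1:-→d2:-→d3:-→d4:H2→d5:-→d6:-→d7:-→d8:-→d9:-→d10:-→d11:-→d12:-→d13:-→d14:-→d15:-→d16:-→d17:-→d18:-→d19:-→d20:-→d21:-→d22:-→d23:-→d24:-→d25:-→d26:-→d27:-→d28:H2  best=H2
  ? 217.150.234.244  path d0:H1→d1:-→d2:-→d3:-  best=H1
  ? 192.0.0.13  path d0:H1→d1:-→d2:-→d3:-→d4:H2  best=H2
  ? 28.76.71.23  path d0:H1→d1:-→d2:-→d3:-→d4:-→d5:-→d6:-→d7:-→d8:-→d9:-→d10:-→d11:-→d12:-→d13:-→d14:-→d15:-→d16:H2→d17:-→d18:-→d19:-→d20:-→d21:-→d22:-→d23:-→d24:-→d25:-→d26:-→d27:-→d28:H3→d29:-→d30:-→d31:-→d32:H2  best=H2
  ? 162.226.180.88  path d0:H1→d1:-  best=H1
  ? 192.0.2.195  path d0:H1→d1:-→d2:-→d3:-→d4:H2  best=H2
  add 207.70.0.0/16 -> H3 at depth 16
  - 0.0.0.0/0 clear@0
  ? 28.76.11.193  path d0:-→d1:-→d2:-→d3:-→d4:-→d5:-→d6:-→d7:-→d8:-→d9:-→d10:-→d11:-→d12:-→d13:-→d14:-→d15:-→d16:H2→d17:-  best=H2
  ? 207.70.0.156  path d0:-→d1:-→d2:-→d3:-→d4:H2→d5:-→d6:-→d7:-→d8:-→d9:-→d10:-→d11:-→d12:-→d13:-→d14:-→d15:-→d16:H3→d17:-→d18:-→d19:-→d20:-→d21:-→d22:-→d23:-  best=H3
  ? 28.76.71.16  path d0:-→d1:-→d2:-→d3:-→d4:-→d5:-→d6:-→d7:-→d8:-→d9:-→d10:-→d11:-→d12:-→d13:-→d14:-→d15:-→d16:H2→d17:-→d18:-→d19:-→d20:-→d21:-→d22:-→d23:-→d24:-→d25:-→d26:-→d27:-→d28:H3→d29:-  best=H3
  ? 207.70.2.200  path d0:-→d1:-→d2:-→d3:-→d4:H2→d5:-→d6:-→d7:-→d8:-→d9:-→d10:-→d11:-→d12:-→d13:-→d14:-→d15:-→d16:H3→d17:-→d18:-→d19:-→d20:-→d21:-→d22:-  best=H3
  ? 207.70.1.80  path d0:-→d1:-→d2:-→d3:-→d4:H2→d5:-→d6:-→d7:-→d8:-→d9:-→d10:-→d11:-→d12:-→d13:-→d14:-→d15:-→d16:H3→d17:-→d18:-→d19:-→d20:-→d21:-→d22:-→d23:-→d24:-→d25:-→d26:-→d27:-→d28:H2  best=H2
  ? 207.70.1.94  path d0:-→d1:-→d2:-→d3:-→d4:H2→d5:-→d6:-→d7:-→d8:-→d9:-→d10:-→d11:-→d12:-→d13:-→d14:-→d15:-→d16:H3→d17:-→d18:-→d19:-→d20:-→d21:-→d22:-→d23:-→d24:-→d25:-→d26:-→d27:-→d28:H2→d29:-→d30:-→d31:-→d32:H2  best=H2
  ? 207.70.1.95  path d0:-→d1:-→d2:-→d3:-→d4:H2→d5:-→d6:-→d7:-→d8:-→d9:-→d10:-→d11:-→d12:-→d13:-→d14:-→d15:-→d16:H3→d17:-→d18:-→d19:-→d20:-→d21:-→d22:-→d23:-→d24:-→d25:-→d26:-→d27:-→d28:H2→d29:-→d30:-→d31:-  best=H2
  add 28.76.71.0/24 -> H0 at depth 24
  add 204.0.0.0/6 -> H2 at depth 6
  add 207.70.1.0/24 -> H3 at depth 24
  ? 28.76.71.16  path d0:-→d1:-→d2:-→d3:-→d4:-→d5:-→d6:-→d7:-→d8:-→d9:-→d10:-→d11:-→d12:-→d13:-→d14:-→d15:-→d16:H2→d17:-→d18:-→d19:-→d20:-→d21:-→d22:-→d23:-→d24:H0→d25:-→d26:-→d27:-→d28:H3→d29:-  best=H3
  ? 192.7.241.27  path d0:-→d1:-→d2:-→d3:-→d4:H2  best=H2
  add 28.76.71.16/28 -> H3 at depth 28
  add 207.70.1.94/32 -> H3 at depth 32
  add 28.76.71.16/28 -> H3 at depth 28
  add 207.70.1.94/32 -> H2 at depth 32
  add 28.0.0.0/8 -> H0 at depth 8

== LOOKUPS ==
["H2","H3","H2","H2","H1","H2","H2","H1","H2","H2","H3","H3","H3","H2","H2","H2","H3","H2"]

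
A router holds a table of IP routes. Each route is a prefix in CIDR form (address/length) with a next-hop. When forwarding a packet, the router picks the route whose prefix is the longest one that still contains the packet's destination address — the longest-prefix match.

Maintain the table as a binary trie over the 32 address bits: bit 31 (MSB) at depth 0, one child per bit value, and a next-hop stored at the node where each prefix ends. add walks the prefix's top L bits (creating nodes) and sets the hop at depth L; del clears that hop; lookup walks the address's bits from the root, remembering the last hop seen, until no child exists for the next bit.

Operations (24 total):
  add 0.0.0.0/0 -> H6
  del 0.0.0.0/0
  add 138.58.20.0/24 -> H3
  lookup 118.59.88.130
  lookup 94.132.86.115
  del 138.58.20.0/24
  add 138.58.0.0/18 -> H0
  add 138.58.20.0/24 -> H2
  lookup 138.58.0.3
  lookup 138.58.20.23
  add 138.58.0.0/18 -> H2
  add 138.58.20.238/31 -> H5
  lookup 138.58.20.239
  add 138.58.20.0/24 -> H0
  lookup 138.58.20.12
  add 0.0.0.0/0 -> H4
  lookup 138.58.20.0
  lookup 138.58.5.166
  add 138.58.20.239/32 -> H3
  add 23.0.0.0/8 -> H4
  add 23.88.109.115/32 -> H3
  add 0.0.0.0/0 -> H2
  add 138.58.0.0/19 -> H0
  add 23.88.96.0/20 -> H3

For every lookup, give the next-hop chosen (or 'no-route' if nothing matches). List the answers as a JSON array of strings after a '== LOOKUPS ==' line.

Trace:
  add 0.0.0.0/0 -> H6 at depth 0
  del 0.0.0.0/0 (clear depth 0)
  add 138.58.20.0/24 -> H3 at depth 24
  ? 118.59.88.130  path d0:-  best=no-route
  ? 94.132.86.115  path d0:-  best=no-route
  del 138.58.20.0/24 (clear depth 24)
  add 138.58.0.0/18 -> H0 at depth 18
  add 138.58.20.0/24 -> H2 at depth 24
  ? 138.58.0.3  path d0:-→d1:-→d2:-→d3:-→d4:-→d5:-→d6:-→d7:-→d8:-→d9:-→d10:-→d11:-→d12:-→d13:-→d14:-→d15:-→d16:-→d17:-→d18:H0→d19:-  best=H0
  ? 138.58.20.23  path d0:-→d1:-→d2:-→d3:-→d4:-→d5:-→d6:-→d7:-→d8:-→d9:-→d10:-→d11:-→d12:-→d13:-→d14:-→d15:-→d16:-→d17:-→d18:H0→d19:-→d20:-→d21:-→d22:-→d23:-→d24:H2  best=H2
  add 138.58.0.0/18 -> H2 at depth 18
  add 138.58.20.238/31 -> H5 at depth 31
  ? 138.58.20.239  path d0:-→d1:-→d2:-→d3:-→d4:-→d5:-→d6:-→d7:-→d8:-→d9:-→d10:-→d11:-→d12:-→d13:-→d14:-→d15:-→d16:-→d17:-→d18:H2→d19:-→d20:-→d21:-→d22:-→d23:-→d24:H2→d25:-→d26:-→d27:-→d28:-→d29:-→d30:-→d31:H5  best=H5
  add 138.58.20.0/24 -> H0 at depth 24
  ? 138.58.20.12  path d0:-→d1:-→d2:-→d3:-→d4:-→d5:-→d6:-→d7:-→d8:-→d9:-→d10:-→d11:-→d12:-→d13:-→d14:-→d15:-→d16:-→d17:-→d18:H2→d19:-→d20:-→d21:-→d22:-→d23:-→d24:H0  best=H0
  add 0.0.0.0/0 -> H4 at depth 0
  ? 138.58.20.0  path d0:H4→d1:-→d2:-→d3:-→d4:-→d5:-→d6:-→d7:-→d8:-→d9:-→d10:-→d11:-→d12:-→d13:-→d14:-→d15:-→d16:-→d17:-→d18:H2→d19:-→d20:-→d21:-→d22:-→d23:-→d24:H0  best=H0
  ? 138.58.5.166  path d0:H4→d1:-→d2:-→d3:-→d4:-→d5:-→d6:-→d7:-→d8:-→d9:-→d10:-→d11:-→d12:-→d13:-→d14:-→d15:-→d16:-→d17:-→d18:H2→d19:-  best=H2
  add 138.58.20.239/32 -> H3 at depth 32
  add 23.0.0.0/8 -> H4 at depth 8
  add 23.88.109.115/32 -> H3 at depth 32
  add 0.0.0.0/0 -> H2 at depth 0
  add 138.58.0.0/19 -> H0 at depth 19
  add 23.88.96.0/20 -> H3 at depth 20

== LOOKUPS ==
["no-route","no-route","H0","H2","H5","H0","H0","H2"]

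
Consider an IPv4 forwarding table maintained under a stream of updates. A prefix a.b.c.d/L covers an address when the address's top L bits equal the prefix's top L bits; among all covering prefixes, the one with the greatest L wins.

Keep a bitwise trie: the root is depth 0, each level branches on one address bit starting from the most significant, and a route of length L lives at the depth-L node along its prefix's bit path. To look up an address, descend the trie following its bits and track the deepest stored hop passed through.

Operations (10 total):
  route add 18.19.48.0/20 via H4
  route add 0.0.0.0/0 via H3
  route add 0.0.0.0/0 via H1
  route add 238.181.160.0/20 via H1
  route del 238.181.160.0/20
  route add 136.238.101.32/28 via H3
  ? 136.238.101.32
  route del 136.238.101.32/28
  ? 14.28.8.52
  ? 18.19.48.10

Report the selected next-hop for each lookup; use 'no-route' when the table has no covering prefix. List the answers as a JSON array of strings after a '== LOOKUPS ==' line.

Apply in order:
  + 18.19.48.0/20 (H4) depth=20
  + 0.0.0.0/0 (H3) depth=0
  + 0.0.0.0/0 (H1) depth=0
  + 238.181.160.0/20 (H1) depth=20
  del 238.181.160.0/20 (clear depth 20)
  + 136.238.101.32/28 (H3) depth=28
  Q 136.238.101.32: descend 1000100011101110011001010010 ; hops seen [H1,H3] ; pick H3
  del 136.238.101.32/28 (clear depth 28)
  Q 14.28.8.52: descend 000 ; hops seen [H1] ; pick H1
  Q 18.19.48.10: descend 00010010000100110011 ; hops seen [H1,H4] ; pick H4

== LOOKUPS ==
["H3","H1","H4"]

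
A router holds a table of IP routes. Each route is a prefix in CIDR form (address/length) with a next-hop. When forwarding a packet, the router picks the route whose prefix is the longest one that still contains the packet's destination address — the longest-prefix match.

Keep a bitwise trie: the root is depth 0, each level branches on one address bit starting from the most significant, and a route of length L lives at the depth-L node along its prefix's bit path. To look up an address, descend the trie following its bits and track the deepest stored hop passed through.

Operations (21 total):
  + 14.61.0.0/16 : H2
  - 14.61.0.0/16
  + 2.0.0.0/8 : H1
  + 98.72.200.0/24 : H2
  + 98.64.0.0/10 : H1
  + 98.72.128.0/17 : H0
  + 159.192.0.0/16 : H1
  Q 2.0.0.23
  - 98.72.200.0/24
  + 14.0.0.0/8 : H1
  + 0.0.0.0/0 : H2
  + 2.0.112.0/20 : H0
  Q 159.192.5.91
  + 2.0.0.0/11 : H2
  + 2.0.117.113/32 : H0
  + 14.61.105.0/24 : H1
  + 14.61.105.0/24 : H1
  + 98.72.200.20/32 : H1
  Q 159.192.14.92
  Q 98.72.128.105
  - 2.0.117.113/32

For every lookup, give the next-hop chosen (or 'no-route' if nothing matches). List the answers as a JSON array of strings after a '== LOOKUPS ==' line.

Apply in order:
  + 14.61.0.0/16 (H2) depth=16
  - 14.61.0.0/16 clear@16
  + 2.0.0.0/8 (H1) depth=8
  + 98.72.200.0/24 (H2) depth=24
  + 98.64.0.0/10 (H1) depth=10
  + 98.72.128.0/17 (H0) depth=17
  + 159.192.0.0/16 (H1) depth=16
  ? 2.0.0.23  path d0:-→d1:-→d2:-→d3:-→d4:-→d5:-→d6:-→d7:-→d8:H1  best=H1
  - 98.72.200.0/24 clear@24
  + 14.0.0.0/8 (H1) depth=8
  + 0.0.0.0/0 (H2) depth=0
  + 2.0.112.0/20 (H0) depth=20
  ? 159.192.5.91  path d0:H2→d1:-→d2:-→d3:-→d4:-→d5:-→d6:-→d7:-→d8:-→d9:-→d10:-→d11:-→d12:-→d13:-→d14:-→d15:-→d16:H1  best=H1
  + 2.0.0.0/11 (H2) depth=11
  + 2.0.117.113/32 (H0) depth=32
  + 14.61.105.0/24 (H1) depth=24
  + 14.61.105.0/24 (H1) depth=24
  + 98.72.200.20/32 (H1) depth=32
  ? 159.192.14.92  path d0:H2→d1:-→d2:-→d3:-→d4:-→d5:-→d6:-→d7:-→d8:-→d9:-→d10:-→d11:-→d12:-→d13:-→d14:-→d15:-→d16:H1  best=H1
  ? 98.72.128.105  path d0:H2→d1:-→d2:-→d3:-→d4:-→d5:-→d6:-→d7:-→d8:-→d9:-→d10:H1→d11:-→d12:-→d13:-→d14:-→d15:-→d16:-→d17:H0  best=H0
  - 2.0.117.113/32 clear@32

== LOOKUPS ==
["H1","H1","H1","H0"]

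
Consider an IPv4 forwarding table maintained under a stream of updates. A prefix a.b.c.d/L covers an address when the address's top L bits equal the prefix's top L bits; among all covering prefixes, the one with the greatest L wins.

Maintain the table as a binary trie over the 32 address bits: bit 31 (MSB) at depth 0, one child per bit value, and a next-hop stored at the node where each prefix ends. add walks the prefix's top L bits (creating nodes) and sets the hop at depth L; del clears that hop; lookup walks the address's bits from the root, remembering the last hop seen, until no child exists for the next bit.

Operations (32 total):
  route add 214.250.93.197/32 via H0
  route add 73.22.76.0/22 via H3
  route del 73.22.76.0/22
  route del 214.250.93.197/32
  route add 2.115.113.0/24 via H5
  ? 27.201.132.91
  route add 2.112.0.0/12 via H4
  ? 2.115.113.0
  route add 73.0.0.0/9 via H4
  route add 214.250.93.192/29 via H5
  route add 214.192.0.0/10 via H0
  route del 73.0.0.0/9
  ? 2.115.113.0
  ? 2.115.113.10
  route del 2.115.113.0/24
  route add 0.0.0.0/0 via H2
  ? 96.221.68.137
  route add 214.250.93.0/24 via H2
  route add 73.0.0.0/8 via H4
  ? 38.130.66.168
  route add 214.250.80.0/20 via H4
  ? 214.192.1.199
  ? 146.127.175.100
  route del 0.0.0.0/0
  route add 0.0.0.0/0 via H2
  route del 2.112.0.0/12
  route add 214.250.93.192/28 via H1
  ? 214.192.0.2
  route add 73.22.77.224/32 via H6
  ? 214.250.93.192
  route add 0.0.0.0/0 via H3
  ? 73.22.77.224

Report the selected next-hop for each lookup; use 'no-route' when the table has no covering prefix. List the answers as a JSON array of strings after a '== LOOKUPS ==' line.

Apply in order:
  add 214.250.93.197/32 -> H0 at depth 32
  add 73.22.76.0/22 -> H3 at depth 22
  del 73.22.76.0/22 (clear depth 22)
  del 214.250.93.197/32 (clear depth 32)
  add 2.115.113.0/24 -> H5 at depth 24
  lookup 27.201.132.91: bits 000 walk d0:-→d1:-→d2:-→d3:- -> no-route
  add 2.112.0.0/12 -> H4 at depth 12
  lookup 2.115.113.0: bits 000000100111001101110001 walk d0:-→d1:-→d2:-→d3:-→d4:-→d5:-→d6:-→d7:-→d8:-→d9:-→d10:-→d11:-→d12:H4→d13:-→d14:-→d15:-→d16:-→d17:-→d18:-→d19:-→d20:-→d21:-→d22:-→d23:-→d24:H5 -> H5
  add 73.0.0.0/9 -> H4 at depth 9
  add 214.250.93.192/29 -> H5 at depth 29
  add 214.192.0.0/10 -> H0 at depth 10
  del 73.0.0.0/9 (clear depth 9)
  lookup 2.115.113.0: bits 000000100111001101110001 walk d0:-→d1:-→d2:-→d3:-→d4:-→d5:-→d6:-→d7:-→d8:-→d9:-→d10:-→d11:-→d12:H4→d13:-→d14:-→d15:-→d16:-→d17:-→d18:-→d19:-→d20:-→d21:-→d22:-→d23:-→d24:H5 -> H5
  lookup 2.115.113.10: bits 000000100111001101110001 walk d0:-→d1:-→d2:-→d3:-→d4:-→d5:-→d6:-→d7:-→d8:-→d9:-→d10:-→d11:-→d12:H4→d13:-→d14:-→d15:-→d16:-→d17:-→d18:-→d19:-→d20:-→d21:-→d22:-→d23:-→d24:H5 -> H5
  del 2.115.113.0/24 (clear depth 24)
  add 0.0.0.0/0 -> H2 at depth 0
  lookup 96.221.68.137: bits 01 walk d0:H2→d1:-→d2:- -> H2
  add 214.250.93.0/24 -> H2 at depth 24
  add 73.0.0.0/8 -> H4 at depth 8
  lookup 38.130.66.168: bits 00 walk d0:H2→d1:-→d2:- -> H2
  add 214.250.80.0/20 -> H4 at depth 20
  lookup 214.192.1.199: bits 1101011011 walk d0:H2→d1:-→d2:-→d3:-→d4:-→d5:-→d6:-→d7:-→d8:-→d9:-→d10:H0 -> H0
  lookup 146.127.175.100: bits 1 walk d0:H2→d1:- -> H2
  del 0.0.0.0/0 (clear depth 0)
  add 0.0.0.0/0 -> H2 at depth 0
  del 2.112.0.0/12 (clear depth 12)
  add 214.250.93.192/28 -> H1 at depth 28
  lookup 214.192.0.2: bits 1101011011 walk d0:H2→d1:-→d2:-→d3:-→d4:-→d5:-→d6:-→d7:-→d8:-→d9:-→d10:H0 -> H0
  add 73.22.77.224/32 -> H6 at depth 32
  lookup 214.250.93.192: bits 11010110111110100101110111000 walk d0:H2→d1:-→d2:-→d3:-→d4:-→d5:-→d6:-→d7:-→d8:-→d9:-→d10:H0→d11:-→d12:-→d13:-→d14:-→d15:-→d16:-→d17:-→d18:-→d19:-→d20:H4→d21:-→d22:-→d23:-→d24:H2→d25:-→d26:-→d27:-→d28:H1→d29:H5 -> H5
  add 0.0.0.0/0 -> H3 at depth 0
  lookup 73.22.77.224: bits 01001001000101100100110111100000 walk d0:H3→d1:-→d2:-→d3:-→d4:-→d5:-→d6:-→d7:-→d8:H4→d9:-→d10:-→d11:-→d12:-→d13:-→d14:-→d15:-→d16:-→d17:-→d18:-→d19:-→d20:-→d21:-→d22:-→d23:-→d24:-→d25:-→d26:-→d27:-→d28:-→d29:-→d30:-→d31:-→d32:H6 -> H6

== LOOKUPS ==
["no-route","H5","H5","H5","H2","H2","H0","H2","H0","H5","H6"]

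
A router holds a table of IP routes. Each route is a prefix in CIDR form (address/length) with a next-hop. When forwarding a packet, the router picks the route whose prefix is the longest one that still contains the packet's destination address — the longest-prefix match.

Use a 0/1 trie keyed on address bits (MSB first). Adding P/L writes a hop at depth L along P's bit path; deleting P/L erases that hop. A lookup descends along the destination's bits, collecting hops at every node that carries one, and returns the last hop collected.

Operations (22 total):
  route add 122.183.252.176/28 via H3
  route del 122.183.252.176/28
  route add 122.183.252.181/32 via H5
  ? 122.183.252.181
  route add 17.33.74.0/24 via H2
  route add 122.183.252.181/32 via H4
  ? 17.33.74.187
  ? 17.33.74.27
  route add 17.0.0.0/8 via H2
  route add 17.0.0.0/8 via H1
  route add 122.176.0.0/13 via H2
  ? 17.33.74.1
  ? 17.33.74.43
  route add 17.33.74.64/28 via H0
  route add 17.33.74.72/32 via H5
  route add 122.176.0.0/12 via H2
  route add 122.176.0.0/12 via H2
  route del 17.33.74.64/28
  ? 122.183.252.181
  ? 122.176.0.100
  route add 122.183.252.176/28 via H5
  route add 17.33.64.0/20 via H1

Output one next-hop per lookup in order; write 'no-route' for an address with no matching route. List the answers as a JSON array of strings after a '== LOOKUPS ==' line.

Process each operation:
  + 122.183.252.176/28 (H3) depth=28
  del 122.183.252.176/28 (clear depth 28)
  + 122.183.252.181/32 (H5) depth=32
  lookup 122.183.252.181: bits 01111010101101111111110010110101 walk d0:-→d1:-→d2:-→d3:-→d4:-→d5:-→d6:-→d7:-→d8:-→d9:-→d10:-→d11:-→d12:-→d13:-→d14:-→d15:-→d16:-→d17:-→d18:-→d19:-→d20:-→d21:-→d22:-→d23:-→d24:-→d25:-→d26:-→d27:-→d28:-→d29:-→d30:-→d31:-→d32:H5 -> H5
  + 17.33.74.0/24 (H2) depth=24
  + 122.183.252.181/32 (H4) depth=32
  lookup 17.33.74.187: bits 000100010010000101001010 walk d0:-→d1:-→d2:-→d3:-→d4:-→d5:-→d6:-→d7:-→d8:-→d9:-→d10:-→d11:-→d12:-→d13:-→d14:-→d15:-→d16:-→d17:-→d18:-→d19:-→d20:-→d21:-→d22:-→d23:-→d24:H2 -> H2
  lookup 17.33.74.27: bits 000100010010000101001010 walk d0:-→d1:-→d2:-→d3:-→d4:-→d5:-→d6:-→d7:-→d8:-→d9:-→d10:-→d11:-→d12:-→d13:-→d14:-→d15:-→d16:-→d17:-→d18:-→d19:-→d20:-→d21:-→d22:-→d23:-→d24:H2 -> H2
  + 17.0.0.0/8 (H2) depth=8
  + 17.0.0.0/8 (H1) depth=8
  + 122.176.0.0/13 (H2) depth=13
  lookup 17.33.74.1: bits 000100010010000101001010 walk d0:-→d1:-→d2:-→d3:-→d4:-→d5:-→d6:-→d7:-→d8:H1→d9:-→d10:-→d11:-→d12:-→d13:-→d14:-→d15:-→d16:-→d17:-→d18:-→d19:-→d20:-→d21:-→d22:-→d23:-→d24:H2 -> H2
  lookup 17.33.74.43: bits 000100010010000101001010 walk d0:-→d1:-→d2:-→d3:-→d4:-→d5:-→d6:-→d7:-→d8:H1→d9:-→d10:-→d11:-→d12:-→d13:-→d14:-→d15:-→d16:-→d17:-→d18:-→d19:-→d20:-→d21:-→d22:-→d23:-→d24:H2 -> H2
  + 17.33.74.64/28 (H0) depth=28
  + 17.33.74.72/32 (H5) depth=32
  + 122.176.0.0/12 (H2) depth=12
  + 122.176.0.0/12 (H2) depth=12
  del 17.33.74.64/28 (clear depth 28)
  lookup 122.183.252.181: bits 01111010101101111111110010110101 walk d0:-→d1:-→d2:-→d3:-→d4:-→d5:-→d6:-→d7:-→d8:-→d9:-→d10:-→d11:-→d12:H2→d13:H2→d14:-→d15:-→d16:-→d17:-→d18:-→d19:-→d20:-→d21:-→d22:-→d23:-→d24:-→d25:-→d26:-→d27:-→d28:-→d29:-→d30:-→d31:-→d32:H4 -> H4
  lookup 122.176.0.100: bits 0111101010110 walk d0:-→d1:-→d2:-→d3:-→d4:-→d5:-→d6:-→d7:-→d8:-→d9:-→d10:-→d11:-→d12:H2→d13:H2 -> H2
  + 122.183.252.176/28 (H5) depth=28
  + 17.33.64.0/20 (H1) depth=20

== LOOKUPS ==
["H5","H2","H2","H2","H2","H4","H2"]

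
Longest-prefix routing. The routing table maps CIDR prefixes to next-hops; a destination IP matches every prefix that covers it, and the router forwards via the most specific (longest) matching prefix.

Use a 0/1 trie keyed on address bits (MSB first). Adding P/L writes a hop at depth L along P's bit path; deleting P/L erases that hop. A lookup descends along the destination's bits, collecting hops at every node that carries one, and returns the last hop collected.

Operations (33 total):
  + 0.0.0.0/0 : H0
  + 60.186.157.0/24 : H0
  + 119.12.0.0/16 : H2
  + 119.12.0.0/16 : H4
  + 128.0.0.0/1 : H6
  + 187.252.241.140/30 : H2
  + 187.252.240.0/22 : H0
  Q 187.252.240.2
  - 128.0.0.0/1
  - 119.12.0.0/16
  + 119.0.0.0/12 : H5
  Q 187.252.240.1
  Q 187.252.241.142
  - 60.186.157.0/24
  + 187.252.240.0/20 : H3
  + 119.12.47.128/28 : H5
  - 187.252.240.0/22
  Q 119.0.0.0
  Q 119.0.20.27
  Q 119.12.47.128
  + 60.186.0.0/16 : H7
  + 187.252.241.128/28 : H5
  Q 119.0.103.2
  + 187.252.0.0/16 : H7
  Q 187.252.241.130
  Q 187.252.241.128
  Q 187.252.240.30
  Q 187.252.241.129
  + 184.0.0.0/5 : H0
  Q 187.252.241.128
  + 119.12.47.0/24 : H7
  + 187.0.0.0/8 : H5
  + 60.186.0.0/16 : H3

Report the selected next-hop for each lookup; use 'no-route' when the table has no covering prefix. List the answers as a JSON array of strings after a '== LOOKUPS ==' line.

Trace:
  + 0.0.0.0/0 (H0) depth=0
  + 60.186.157.0/24 (H0) depth=24
  + 119.12.0.0/16 (H2) depth=16
  + 119.12.0.0/16 (H4) depth=16
  + 128.0.0.0/1 (H6) depth=1
  + 187.252.241.140/30 (H2) depth=30
  + 187.252.240.0/22 (H0) depth=22
  lookup 187.252.240.2: bits 10111011111111001111000 walk d0:H0→d1:H6→d2:-→d3:-→d4:-→d5:-→d6:-→d7:-→d8:-→d9:-→d10:-→d11:-→d12:-→d13:-→d14:-→d15:-→d16:-→d17:-→d18:-→d19:-→d20:-→d21:-→d22:H0→d23:- -> H0
  del 128.0.0.0/1 (clear depth 1)
  del 119.12.0.0/16 (clear depth 16)
  + 119.0.0.0/12 (H5) depth=12
  lookup 187.252.240.1: bits 10111011111111001111000 walk d0:H0→d1:-→d2:-→d3:-→d4:-→d5:-→d6:-→d7:-→d8:-→d9:-→d10:-→d11:-→d12:-→d13:-→d14:-→d15:-→d16:-→d17:-→d18:-→d19:-→d20:-→d21:-→d22:H0→d23:- -> H0
  lookup 187.252.241.142: bits 101110111111110011110001100011 walk d0:H0→d1:-→d2:-→d3:-→d4:-→d5:-→d6:-→d7:-→d8:-→d9:-→d10:-→d11:-→d12:-→d13:-→d14:-→d15:-→d16:-→d17:-→d18:-→d19:-→d20:-→d21:-→d22:H0→d23:-→d24:-→d25:-→d26:-→d27:-→d28:-→d29:-→d30:H2 -> H2
  del 60.186.157.0/24 (clear depth 24)
  + 187.252.240.0/20 (H3) depth=20
  + 119.12.47.128/28 (H5) depth=28
  del 187.252.240.0/22 (clear depth 22)
  lookup 119.0.0.0: bits 011101110000 walk d0:H0→d1:-→d2:-→d3:-→d4:-→d5:-→d6:-→d7:-→d8:-→d9:-→d10:-→d11:-→d12:H5 -> H5
  lookup 119.0.20.27: bits 011101110000 walk d0:H0→d1:-→d2:-→d3:-→d4:-→d5:-→d6:-→d7:-→d8:-→d9:-→d10:-→d11:-→d12:H5 -> H5
  lookup 119.12.47.128: bits 0111011100001100001011111000 walk d0:H0→d1:-→d2:-→d3:-→d4:-→d5:-→d6:-→d7:-→d8:-→d9:-→d10:-→d11:-→d12:H5→d13:-→d14:-→d15:-→d16:-→d17:-→d18:-→d19:-→d20:-→d21:-→d22:-→d23:-→d24:-→d25:-→d26:-→d27:-→d28:H5 -> H5
  + 60.186.0.0/16 (H7) depth=16
  + 187.252.241.128/28 (H5) depth=28
  lookup 119.0.103.2: bits 011101110000 walk d0:H0→d1:-→d2:-→d3:-→d4:-→d5:-→d6:-→d7:-→d8:-→d9:-→d10:-→d11:-→d12:H5 -> H5
  + 187.252.0.0/16 (H7) depth=16
  lookup 187.252.241.130: bits 1011101111111100111100011000 walk d0:H0→d1:-→d2:-→d3:-→d4:-→d5:-→d6:-→d7:-→d8:-→d9:-→d10:-→d11:-→d12:-→d13:-→d14:-→d15:-→d16:H7→d17:-→d18:-→d19:-→d20:H3→d21:-→d22:-→d23:-→d24:-→d25:-→d26:-→d27:-→d28:H5 -> H5
  lookup 187.252.241.128: bits 1011101111111100111100011000 walk d0:H0→d1:-→d2:-→d3:-→d4:-→d5:-→d6:-→d7:-→d8:-→d9:-→d10:-→d11:-→d12:-→d13:-→d14:-→d15:-→d16:H7→d17:-→d18:-→d19:-→d20:H3→d21:-→d22:-→d23:-→d24:-→d25:-→d26:-→d27:-→d28:H5 -> H5
  lookup 187.252.240.30: bits 10111011111111001111000 walk d0:H0→d1:-→d2:-→d3:-→d4:-→d5:-→d6:-→d7:-→d8:-→d9:-→d10:-→d11:-→d12:-→d13:-→d14:-→d15:-→d16:H7→d17:-→d18:-→d19:-→d20:H3→d21:-→d22:-→d23:- -> H3
  lookup 187.252.241.129: bits 1011101111111100111100011000 walk d0:H0→d1:-→d2:-→d3:-→d4:-→d5:-→d6:-→d7:-→d8:-→d9:-→d10:-→d11:-→d12:-→d13:-→d14:-→d15:-→d16:H7→d17:-→d18:-→d19:-→d20:H3→d21:-→d22:-→d23:-→d24:-→d25:-→d26:-→d27:-→d28:H5 -> H5
  + 184.0.0.0/5 (H0) depth=5
  lookup 187.252.241.128: bits 1011101111111100111100011000 walk d0:H0→d1:-→d2:-→d3:-→d4:-→d5:H0→d6:-→d7:-→d8:-→d9:-→d10:-→d11:-→d12:-→d13:-→d14:-→d15:-→d16:H7→d17:-→d18:-→d19:-→d20:H3→d21:-→d22:-→d23:-→d24:-→d25:-→d26:-→d27:-→d28:H5 -> H5
  + 119.12.47.0/24 (H7) depth=24
  + 187.0.0.0/8 (H5) depth=8
  + 60.186.0.0/16 (H3) depth=16

== LOOKUPS ==
["H0","H0","H2","H5","H5","H5","H5","H5","H5","H3","H5","H5"]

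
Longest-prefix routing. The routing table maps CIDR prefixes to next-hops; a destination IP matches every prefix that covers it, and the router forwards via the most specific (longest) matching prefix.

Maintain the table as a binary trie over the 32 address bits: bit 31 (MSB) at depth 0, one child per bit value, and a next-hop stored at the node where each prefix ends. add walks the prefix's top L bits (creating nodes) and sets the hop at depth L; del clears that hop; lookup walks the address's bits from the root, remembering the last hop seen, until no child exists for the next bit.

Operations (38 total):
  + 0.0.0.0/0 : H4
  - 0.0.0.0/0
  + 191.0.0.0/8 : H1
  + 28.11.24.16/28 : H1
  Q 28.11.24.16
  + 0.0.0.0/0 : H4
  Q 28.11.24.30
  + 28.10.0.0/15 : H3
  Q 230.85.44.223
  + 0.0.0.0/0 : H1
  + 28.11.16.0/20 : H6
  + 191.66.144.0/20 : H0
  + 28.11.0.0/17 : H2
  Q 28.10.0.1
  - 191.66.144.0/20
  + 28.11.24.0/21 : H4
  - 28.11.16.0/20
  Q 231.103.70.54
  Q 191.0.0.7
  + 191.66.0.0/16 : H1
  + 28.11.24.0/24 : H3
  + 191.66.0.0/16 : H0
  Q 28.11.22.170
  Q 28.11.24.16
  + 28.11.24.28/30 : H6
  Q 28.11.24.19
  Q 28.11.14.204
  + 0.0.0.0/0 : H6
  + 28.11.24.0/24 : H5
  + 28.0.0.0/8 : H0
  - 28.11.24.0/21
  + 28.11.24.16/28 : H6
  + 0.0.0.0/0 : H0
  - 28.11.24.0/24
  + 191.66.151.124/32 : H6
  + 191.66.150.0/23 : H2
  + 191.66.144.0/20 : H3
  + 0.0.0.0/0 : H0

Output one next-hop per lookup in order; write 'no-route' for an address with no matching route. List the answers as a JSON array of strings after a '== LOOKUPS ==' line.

Process each operation:
  add 0.0.0.0/0 -> H4 at depth 0
  - 0.0.0.0/0 clear@0
  add 191.0.0.0/8 -> H1 at depth 8
  add 28.11.24.16/28 -> H1 at depth 28
  lookup 28.11.24.16: bits 0001110000001011000110000001 walk d0:-→d1:-→d2:-→d3:-→d4:-→d5:-→d6:-→d7:-→d8:-→d9:-→d10:-→d11:-→d12:-→d13:-→d14:-→d15:-→d16:-→d17:-→d18:-→d19:-→d20:-→d21:-→d22:-→d23:-→d24:-→d25:-→d26:-→d27:-→d28:H1 -> H1
  add 0.0.0.0/0 -> H4 at depth 0
  lookup 28.11.24.30: bits 0001110000001011000110000001 walk d0:H4→d1:-→d2:-→d3:-→d4:-→d5:-→d6:-→d7:-→d8:-→d9:-→d10:-→d11:-→d12:-→d13:-→d14:-→d15:-→d16:-→d17:-→d18:-→d19:-→d20:-→d21:-→d22:-→d23:-→d24:-→d25:-→d26:-→d27:-→d28:H1 -> H1
  add 28.10.0.0/15 -> H3 at depth 15
  lookup 230.85.44.223: bits 1 walk d0:H4→d1:- -> H4
  add 0.0.0.0/0 -> H1 at depth 0
  add 28.11.16.0/20 -> H6 at depth 20
  add 191.66.144.0/20 -> H0 at depth 20
  add 28.11.0.0/17 -> H2 at depth 17
  lookup 28.10.0.1: bits 000111000000101 walk d0:H1→d1:-→d2:-→d3:-→d4:-→d5:-→d6:-→d7:-→d8:-→d9:-→d10:-→d11:-→d12:-→d13:-→d14:-→d15:H3 -> H3
  - 191.66.144.0/20 clear@20
  add 28.11.24.0/21 -> H4 at depth 21
  - 28.11.16.0/20 clear@20
  lookup 231.103.70.54: bits 1 walk d0:H1→d1:- -> H1
  lookup 191.0.0.7: bits 101111110 walk d0:H1→d1:-→d2:-→d3:-→d4:-→d5:-→d6:-→d7:-→d8:H1→d9:- -> H1
  add 191.66.0.0/16 -> H1 at depth 16
  add 28.11.24.0/24 -> H3 at depth 24
  add 191.66.0.0/16 -> H0 at depth 16
  lookup 28.11.22.170: bits 00011100000010110001 walk d0:H1→d1:-→d2:-→d3:-→d4:-→d5:-→d6:-→d7:-→d8:-→d9:-→d10:-→d11:-→d12:-→d13:-→d14:-→d15:H3→d16:-→d17:H2→d18:-→d19:-→d20:- -> H2
  lookup 28.11.24.16: bits 0001110000001011000110000001 walk d0:H1→d1:-→d2:-→d3:-→d4:-→d5:-→d6:-→d7:-→d8:-→d9:-→d10:-→d11:-→d12:-→d13:-→d14:-→d15:H3→d16:-→d17:H2→d18:-→d19:-→d20:-→d21:H4→d22:-→d23:-→d24:H3→d25:-→d26:-→d27:-→d28:H1 -> H1
  add 28.11.24.28/30 -> H6 at depth 30
  lookup 28.11.24.19: bits 0001110000001011000110000001 walk d0:H1→d1:-→d2:-→d3:-→d4:-→d5:-→d6:-→d7:-→d8:-→d9:-→d10:-→d11:-→d12:-→d13:-→d14:-→d15:H3→d16:-→d17:H2→d18:-→d19:-→d20:-→d21:H4→d22:-→d23:-→d24:H3→d25:-→d26:-→d27:-→d28:H1 -> H1
  lookup 28.11.14.204: bits 0001110000001011000 walk d0:H1→d1:-→d2:-→d3:-→d4:-→d5:-→d6:-→d7:-→d8:-→d9:-→d10:-→d11:-→d12:-→d13:-→d14:-→d15:H3→d16:-→d17:H2→d18:-→d19:- -> H2
  add 0.0.0.0/0 -> H6 at depth 0
  add 28.11.24.0/24 -> H5 at depth 24
  add 28.0.0.0/8 -> H0 at depth 8
  - 28.11.24.0/21 clear@21
  add 28.11.24.16/28 -> H6 at depth 28
  add 0.0.0.0/0 -> H0 at depth 0
  - 28.11.24.0/24 clear@24
  add 191.66.151.124/32 -> H6 at depth 32
  add 191.66.150.0/23 -> H2 at depth 23
  add 191.66.144.0/20 -> H3 at depth 20
  add 0.0.0.0/0 -> H0 at depth 0

== LOOKUPS ==
["H1","H1","H4","H3","H1","H1","H2","H1","H1","H2"]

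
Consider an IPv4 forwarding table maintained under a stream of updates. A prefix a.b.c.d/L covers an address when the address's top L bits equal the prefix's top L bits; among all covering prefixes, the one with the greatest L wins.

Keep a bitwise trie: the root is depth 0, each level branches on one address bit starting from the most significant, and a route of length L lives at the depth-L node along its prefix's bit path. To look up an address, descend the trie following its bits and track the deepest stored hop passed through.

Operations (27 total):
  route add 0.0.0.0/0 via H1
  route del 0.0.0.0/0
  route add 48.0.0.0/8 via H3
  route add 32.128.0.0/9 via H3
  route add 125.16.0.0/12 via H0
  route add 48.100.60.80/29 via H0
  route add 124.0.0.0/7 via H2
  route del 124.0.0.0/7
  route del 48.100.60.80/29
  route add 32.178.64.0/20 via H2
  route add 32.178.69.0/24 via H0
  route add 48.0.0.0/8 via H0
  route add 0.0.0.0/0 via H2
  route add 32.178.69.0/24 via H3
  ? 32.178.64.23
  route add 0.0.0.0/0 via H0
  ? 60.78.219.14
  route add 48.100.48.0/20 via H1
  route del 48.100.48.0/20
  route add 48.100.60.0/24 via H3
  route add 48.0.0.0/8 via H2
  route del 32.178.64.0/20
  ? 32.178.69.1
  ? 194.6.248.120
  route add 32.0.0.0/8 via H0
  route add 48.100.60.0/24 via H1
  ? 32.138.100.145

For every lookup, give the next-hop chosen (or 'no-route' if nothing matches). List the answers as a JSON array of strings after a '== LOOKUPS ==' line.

Apply in order:
  + 0.0.0.0/0 (H1) depth=0
  - 0.0.0.0/0 clear@0
  + 48.0.0.0/8 (H3) depth=8
  + 32.128.0.0/9 (H3) depth=9
  + 125.16.0.0/12 (H0) depth=12
  + 48.100.60.80/29 (H0) depth=29
  + 124.0.0.0/7 (H2) depth=7
  - 124.0.0.0/7 clear@7
  - 48.100.60.80/29 clear@29
  + 32.178.64.0/20 (H2) depth=20
  + 32.178.69.0/24 (H0) depth=24
  + 48.0.0.0/8 (H0) depth=8
  + 0.0.0.0/0 (H2) depth=0
  + 32.178.69.0/24 (H3) depth=24
  Q 32.178.64.23: descend 001000001011001001000 ; hops seen [H2,H3,H2] ; pick H2
  + 0.0.0.0/0 (H0) depth=0
  Q 60.78.219.14: descend 0011 ; hops seen [H0] ; pick H0
  + 48.100.48.0/20 (H1) depth=20
  - 48.100.48.0/20 clear@20
  + 48.100.60.0/24 (H3) depth=24
  + 48.0.0.0/8 (H2) depth=8
  - 32.178.64.0/20 clear@20
  Q 32.178.69.1: descend 001000001011001001000101 ; hops seen [H0,H3,H3] ; pick H3
  Q 194.6.248.120: descend ε ; hops seen [H0] ; pick H0
  + 32.0.0.0/8 (H0) depth=8
  + 48.100.60.0/24 (H1) depth=24
  Q 32.138.100.145: descend 0010000010 ; hops seen [H0,H0,H3] ; pick H3

== LOOKUPS ==
["H2","H0","H3","H0","H3"]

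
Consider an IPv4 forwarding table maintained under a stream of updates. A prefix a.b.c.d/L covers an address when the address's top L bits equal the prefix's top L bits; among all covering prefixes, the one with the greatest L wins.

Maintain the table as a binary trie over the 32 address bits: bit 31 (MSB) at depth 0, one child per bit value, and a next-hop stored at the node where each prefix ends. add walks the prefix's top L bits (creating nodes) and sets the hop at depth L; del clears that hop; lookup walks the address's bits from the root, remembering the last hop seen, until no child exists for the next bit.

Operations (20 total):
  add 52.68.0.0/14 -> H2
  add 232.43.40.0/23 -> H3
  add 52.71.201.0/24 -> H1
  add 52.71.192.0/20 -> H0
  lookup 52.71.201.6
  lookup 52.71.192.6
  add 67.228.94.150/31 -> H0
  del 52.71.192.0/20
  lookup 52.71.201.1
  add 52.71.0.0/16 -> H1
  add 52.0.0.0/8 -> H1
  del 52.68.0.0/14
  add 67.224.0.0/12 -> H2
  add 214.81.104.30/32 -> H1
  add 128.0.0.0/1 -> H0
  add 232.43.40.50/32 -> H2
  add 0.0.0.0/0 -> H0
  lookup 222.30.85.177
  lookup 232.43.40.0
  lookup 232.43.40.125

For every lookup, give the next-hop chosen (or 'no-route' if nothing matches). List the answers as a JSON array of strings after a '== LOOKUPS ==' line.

Process each operation:
  add 52.68.0.0/14 -> H2 at depth 14
  add 232.43.40.0/23 -> H3 at depth 23
  add 52.71.201.0/24 -> H1 at depth 24
  add 52.71.192.0/20 -> H0 at depth 20
  lookup 52.71.201.6: bits 001101000100011111001001 walk d0:-→d1:-→d2:-→d3:-→d4:-→d5:-→d6:-→d7:-→d8:-→d9:-→d10:-→d11:-→d12:-→d13:-→d14:H2→d15:-→d16:-→d17:-→d18:-→d19:-→d20:H0→d21:-→d22:-→d23:-→d24:H1 -> H1
  lookup 52.71.192.6: bits 00110100010001111100 walk d0:-→d1:-→d2:-→d3:-→d4:-→d5:-→d6:-→d7:-→d8:-→d9:-→d10:-→d11:-→d12:-→d13:-→d14:H2→d15:-→d16:-→d17:-→d18:-→d19:-→d20:H0 -> H0
  add 67.228.94.150/31 -> H0 at depth 31
  del 52.71.192.0/20 (clear depth 20)
  lookup 52.71.201.1: bits 001101000100011111001001 walk d0:-→d1:-→d2:-→d3:-→d4:-→d5:-→d6:-→d7:-→d8:-→d9:-→d10:-→d11:-→d12:-→d13:-→d14:H2→d15:-→d16:-→d17:-→d18:-→d19:-→d20:-→d21:-→d22:-→d23:-→d24:H1 -> H1
  add 52.71.0.0/16 -> H1 at depth 16
  add 52.0.0.0/8 -> H1 at depth 8
  del 52.68.0.0/14 (clear depth 14)
  add 67.224.0.0/12 -> H2 at depth 12
  add 214.81.104.30/32 -> H1 at depth 32
  add 128.0.0.0/1 -> H0 at depth 1
  add 232.43.40.50/32 -> H2 at depth 32
  add 0.0.0.0/0 -> H0 at depth 0
  lookup 222.30.85.177: bits 1101 walk d0:H0→d1:H0→d2:-→d3:-→d4:- -> H0
  lookup 232.43.40.0: bits 11101000001010110010100000 walk d0:H0→d1:H0→d2:-→d3:-→d4:-→d5:-→d6:-→d7:-→d8:-→d9:-→d10:-→d11:-→d12:-→d13:-→d14:-→d15:-→d16:-→d17:-→d18:-→d19:-→d20:-→d21:-→d22:-→d23:H3→d24:-→d25:-→d26:- -> H3
  lookup 232.43.40.125: bits 1110100000101011001010000 walk d0:H0→d1:H0→d2:-→d3:-→d4:-→d5:-→d6:-→d7:-→d8:-→d9:-→d10:-→d11:-→d12:-→d13:-→d14:-→d15:-→d16:-→d17:-→d18:-→d19:-→d20:-→d21:-→d22:-→d23:H3→d24:-→d25:- -> H3

== LOOKUPS ==
["H1","H0","H1","H0","H3","H3"]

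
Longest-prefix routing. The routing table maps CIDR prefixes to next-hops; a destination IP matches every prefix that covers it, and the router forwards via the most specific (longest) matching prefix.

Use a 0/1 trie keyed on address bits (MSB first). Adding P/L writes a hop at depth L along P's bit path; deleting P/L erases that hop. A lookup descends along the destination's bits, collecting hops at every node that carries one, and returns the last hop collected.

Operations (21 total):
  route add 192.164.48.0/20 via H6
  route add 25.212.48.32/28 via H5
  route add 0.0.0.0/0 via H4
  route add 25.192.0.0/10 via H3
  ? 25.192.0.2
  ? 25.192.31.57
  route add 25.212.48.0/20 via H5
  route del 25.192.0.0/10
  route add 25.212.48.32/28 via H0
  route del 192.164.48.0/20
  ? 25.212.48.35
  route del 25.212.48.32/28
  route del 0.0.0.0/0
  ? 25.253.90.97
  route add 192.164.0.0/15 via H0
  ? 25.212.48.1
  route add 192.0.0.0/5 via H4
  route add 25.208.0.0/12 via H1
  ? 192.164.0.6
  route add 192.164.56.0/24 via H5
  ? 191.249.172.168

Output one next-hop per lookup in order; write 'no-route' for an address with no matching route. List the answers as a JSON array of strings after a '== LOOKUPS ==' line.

Process each operation:
  add 192.164.48.0/20 -> H6 at depth 20
  add 25.212.48.32/28 -> H5 at depth 28
  add 0.0.0.0/0 -> H4 at depth 0
  add 25.192.0.0/10 -> H3 at depth 10
  Q 25.192.0.2: descend 00011001110 ; hops seen [H4,H3] ; pick H3
  Q 25.192.31.57: descend 00011001110 ; hops seen [H4,H3] ; pick H3
  add 25.212.48.0/20 -> H5 at depth 20
  del 25.192.0.0/10 (clear depth 10)
  add 25.212.48.32/28 -> H0 at depth 28
  del 192.164.48.0/20 (clear depth 20)
  Q 25.212.48.35: descend 0001100111010100001100000010 ; hops seen [H4,H5,H0] ; pick H0
  del 25.212.48.32/28 (clear depth 28)
  del 0.0.0.0/0 (clear depth 0)
  Q 25.253.90.97: descend 0001100111 ; hops seen [∅] ; pick no-route
  add 192.164.0.0/15 -> H0 at depth 15
  Q 25.212.48.1: descend 00011001110101000011000000 ; hops seen [H5] ; pick H5
  add 192.0.0.0/5 -> H4 at depth 5
  add 25.208.0.0/12 -> H1 at depth 12
  Q 192.164.0.6: descend 110000001010010000 ; hops seen [H4,H0] ; pick H0
  add 192.164.56.0/24 -> H5 at depth 24
  Q 191.249.172.168: descend 1 ; hops seen [∅] ; pick no-route

== LOOKUPS ==
["H3","H3","H0","no-route","H5","H0","no-route"]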